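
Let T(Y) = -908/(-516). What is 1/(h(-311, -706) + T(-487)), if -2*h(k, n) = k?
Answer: 258/40573 ≈ 0.0063589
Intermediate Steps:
h(k, n) = -k/2
T(Y) = 227/129 (T(Y) = -908*(-1/516) = 227/129)
1/(h(-311, -706) + T(-487)) = 1/(-½*(-311) + 227/129) = 1/(311/2 + 227/129) = 1/(40573/258) = 258/40573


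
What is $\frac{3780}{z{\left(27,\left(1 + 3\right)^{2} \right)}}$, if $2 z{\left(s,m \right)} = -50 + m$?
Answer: $- \frac{3780}{17} \approx -222.35$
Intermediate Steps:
$z{\left(s,m \right)} = -25 + \frac{m}{2}$ ($z{\left(s,m \right)} = \frac{-50 + m}{2} = -25 + \frac{m}{2}$)
$\frac{3780}{z{\left(27,\left(1 + 3\right)^{2} \right)}} = \frac{3780}{-25 + \frac{\left(1 + 3\right)^{2}}{2}} = \frac{3780}{-25 + \frac{4^{2}}{2}} = \frac{3780}{-25 + \frac{1}{2} \cdot 16} = \frac{3780}{-25 + 8} = \frac{3780}{-17} = 3780 \left(- \frac{1}{17}\right) = - \frac{3780}{17}$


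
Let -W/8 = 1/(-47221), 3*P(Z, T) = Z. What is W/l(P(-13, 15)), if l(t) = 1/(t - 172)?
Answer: -4232/141663 ≈ -0.029874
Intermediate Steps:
P(Z, T) = Z/3
W = 8/47221 (W = -8/(-47221) = -8*(-1/47221) = 8/47221 ≈ 0.00016942)
l(t) = 1/(-172 + t)
W/l(P(-13, 15)) = 8/(47221*(1/(-172 + (1/3)*(-13)))) = 8/(47221*(1/(-172 - 13/3))) = 8/(47221*(1/(-529/3))) = 8/(47221*(-3/529)) = (8/47221)*(-529/3) = -4232/141663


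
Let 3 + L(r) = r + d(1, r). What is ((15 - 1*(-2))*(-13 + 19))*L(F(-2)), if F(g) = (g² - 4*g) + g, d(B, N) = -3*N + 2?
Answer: -2142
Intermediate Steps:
d(B, N) = 2 - 3*N
F(g) = g² - 3*g
L(r) = -1 - 2*r (L(r) = -3 + (r + (2 - 3*r)) = -3 + (2 - 2*r) = -1 - 2*r)
((15 - 1*(-2))*(-13 + 19))*L(F(-2)) = ((15 - 1*(-2))*(-13 + 19))*(-1 - (-4)*(-3 - 2)) = ((15 + 2)*6)*(-1 - (-4)*(-5)) = (17*6)*(-1 - 2*10) = 102*(-1 - 20) = 102*(-21) = -2142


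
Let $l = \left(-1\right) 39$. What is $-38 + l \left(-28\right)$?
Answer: $1054$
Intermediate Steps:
$l = -39$
$-38 + l \left(-28\right) = -38 - -1092 = -38 + 1092 = 1054$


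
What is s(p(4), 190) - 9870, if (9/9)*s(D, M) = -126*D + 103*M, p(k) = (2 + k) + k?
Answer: 8440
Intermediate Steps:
p(k) = 2 + 2*k
s(D, M) = -126*D + 103*M
s(p(4), 190) - 9870 = (-126*(2 + 2*4) + 103*190) - 9870 = (-126*(2 + 8) + 19570) - 9870 = (-126*10 + 19570) - 9870 = (-1260 + 19570) - 9870 = 18310 - 9870 = 8440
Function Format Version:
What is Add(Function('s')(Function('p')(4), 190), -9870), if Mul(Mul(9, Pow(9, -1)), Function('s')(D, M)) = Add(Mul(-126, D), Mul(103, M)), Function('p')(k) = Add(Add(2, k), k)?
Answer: 8440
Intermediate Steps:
Function('p')(k) = Add(2, Mul(2, k))
Function('s')(D, M) = Add(Mul(-126, D), Mul(103, M))
Add(Function('s')(Function('p')(4), 190), -9870) = Add(Add(Mul(-126, Add(2, Mul(2, 4))), Mul(103, 190)), -9870) = Add(Add(Mul(-126, Add(2, 8)), 19570), -9870) = Add(Add(Mul(-126, 10), 19570), -9870) = Add(Add(-1260, 19570), -9870) = Add(18310, -9870) = 8440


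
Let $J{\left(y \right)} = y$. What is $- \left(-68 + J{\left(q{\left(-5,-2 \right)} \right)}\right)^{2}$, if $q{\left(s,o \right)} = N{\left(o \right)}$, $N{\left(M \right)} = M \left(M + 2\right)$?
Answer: $-4624$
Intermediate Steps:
$N{\left(M \right)} = M \left(2 + M\right)$
$q{\left(s,o \right)} = o \left(2 + o\right)$
$- \left(-68 + J{\left(q{\left(-5,-2 \right)} \right)}\right)^{2} = - \left(-68 - 2 \left(2 - 2\right)\right)^{2} = - \left(-68 - 0\right)^{2} = - \left(-68 + 0\right)^{2} = - \left(-68\right)^{2} = \left(-1\right) 4624 = -4624$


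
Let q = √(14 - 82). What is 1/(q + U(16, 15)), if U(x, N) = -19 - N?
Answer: -1/36 - I*√17/612 ≈ -0.027778 - 0.0067371*I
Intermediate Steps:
q = 2*I*√17 (q = √(-68) = 2*I*√17 ≈ 8.2462*I)
1/(q + U(16, 15)) = 1/(2*I*√17 + (-19 - 1*15)) = 1/(2*I*√17 + (-19 - 15)) = 1/(2*I*√17 - 34) = 1/(-34 + 2*I*√17)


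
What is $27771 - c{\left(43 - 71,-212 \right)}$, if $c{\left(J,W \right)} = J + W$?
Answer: $28011$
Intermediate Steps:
$27771 - c{\left(43 - 71,-212 \right)} = 27771 - \left(\left(43 - 71\right) - 212\right) = 27771 - \left(-28 - 212\right) = 27771 - -240 = 27771 + 240 = 28011$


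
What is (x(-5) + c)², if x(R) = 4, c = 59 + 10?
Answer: 5329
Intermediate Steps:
c = 69
(x(-5) + c)² = (4 + 69)² = 73² = 5329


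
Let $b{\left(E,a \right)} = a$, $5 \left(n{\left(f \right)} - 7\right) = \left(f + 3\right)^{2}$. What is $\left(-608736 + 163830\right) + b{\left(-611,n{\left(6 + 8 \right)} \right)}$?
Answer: $- \frac{2224206}{5} \approx -4.4484 \cdot 10^{5}$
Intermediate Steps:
$n{\left(f \right)} = 7 + \frac{\left(3 + f\right)^{2}}{5}$ ($n{\left(f \right)} = 7 + \frac{\left(f + 3\right)^{2}}{5} = 7 + \frac{\left(3 + f\right)^{2}}{5}$)
$\left(-608736 + 163830\right) + b{\left(-611,n{\left(6 + 8 \right)} \right)} = \left(-608736 + 163830\right) + \left(7 + \frac{\left(3 + \left(6 + 8\right)\right)^{2}}{5}\right) = -444906 + \left(7 + \frac{\left(3 + 14\right)^{2}}{5}\right) = -444906 + \left(7 + \frac{17^{2}}{5}\right) = -444906 + \left(7 + \frac{1}{5} \cdot 289\right) = -444906 + \left(7 + \frac{289}{5}\right) = -444906 + \frac{324}{5} = - \frac{2224206}{5}$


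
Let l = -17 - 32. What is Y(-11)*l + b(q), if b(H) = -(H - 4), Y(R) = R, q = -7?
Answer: 550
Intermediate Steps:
l = -49
b(H) = 4 - H (b(H) = -(-4 + H) = 4 - H)
Y(-11)*l + b(q) = -11*(-49) + (4 - 1*(-7)) = 539 + (4 + 7) = 539 + 11 = 550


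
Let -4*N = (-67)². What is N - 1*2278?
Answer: -13601/4 ≈ -3400.3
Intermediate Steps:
N = -4489/4 (N = -¼*(-67)² = -¼*4489 = -4489/4 ≈ -1122.3)
N - 1*2278 = -4489/4 - 1*2278 = -4489/4 - 2278 = -13601/4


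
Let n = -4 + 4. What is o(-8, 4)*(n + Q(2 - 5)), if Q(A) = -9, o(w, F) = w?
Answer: 72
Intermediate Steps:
n = 0
o(-8, 4)*(n + Q(2 - 5)) = -8*(0 - 9) = -8*(-9) = 72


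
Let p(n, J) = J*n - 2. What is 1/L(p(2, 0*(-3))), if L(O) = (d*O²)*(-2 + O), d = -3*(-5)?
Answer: -1/240 ≈ -0.0041667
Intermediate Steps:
d = 15
p(n, J) = -2 + J*n
L(O) = 15*O²*(-2 + O) (L(O) = (15*O²)*(-2 + O) = 15*O²*(-2 + O))
1/L(p(2, 0*(-3))) = 1/(15*(-2 + (0*(-3))*2)²*(-2 + (-2 + (0*(-3))*2))) = 1/(15*(-2 + 0*2)²*(-2 + (-2 + 0*2))) = 1/(15*(-2 + 0)²*(-2 + (-2 + 0))) = 1/(15*(-2)²*(-2 - 2)) = 1/(15*4*(-4)) = 1/(-240) = -1/240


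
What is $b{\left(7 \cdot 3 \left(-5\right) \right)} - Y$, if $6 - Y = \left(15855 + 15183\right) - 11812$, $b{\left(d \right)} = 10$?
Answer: $19230$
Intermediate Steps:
$Y = -19220$ ($Y = 6 - \left(\left(15855 + 15183\right) - 11812\right) = 6 - \left(31038 - 11812\right) = 6 - 19226 = -19220$)
$b{\left(7 \cdot 3 \left(-5\right) \right)} - Y = 10 - -19220 = 10 + 19220 = 19230$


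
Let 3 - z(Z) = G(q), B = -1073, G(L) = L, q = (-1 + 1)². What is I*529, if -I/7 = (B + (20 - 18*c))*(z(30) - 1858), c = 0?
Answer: -7233125445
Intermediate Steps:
q = 0 (q = 0² = 0)
z(Z) = 3 (z(Z) = 3 - 1*0 = 3 + 0 = 3)
I = -13673205 (I = -7*(-1073 + (20 - 18*0))*(3 - 1858) = -7*(-1073 + (20 + 0))*(-1855) = -7*(-1073 + 20)*(-1855) = -(-7371)*(-1855) = -7*1953315 = -13673205)
I*529 = -13673205*529 = -7233125445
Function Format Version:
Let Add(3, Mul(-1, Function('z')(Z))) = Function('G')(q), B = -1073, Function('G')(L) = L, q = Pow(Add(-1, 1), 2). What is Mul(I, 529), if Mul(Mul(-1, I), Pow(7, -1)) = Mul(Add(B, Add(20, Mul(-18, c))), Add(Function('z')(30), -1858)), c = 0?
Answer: -7233125445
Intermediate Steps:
q = 0 (q = Pow(0, 2) = 0)
Function('z')(Z) = 3 (Function('z')(Z) = Add(3, Mul(-1, 0)) = Add(3, 0) = 3)
I = -13673205 (I = Mul(-7, Mul(Add(-1073, Add(20, Mul(-18, 0))), Add(3, -1858))) = Mul(-7, Mul(Add(-1073, Add(20, 0)), -1855)) = Mul(-7, Mul(Add(-1073, 20), -1855)) = Mul(-7, Mul(-1053, -1855)) = Mul(-7, 1953315) = -13673205)
Mul(I, 529) = Mul(-13673205, 529) = -7233125445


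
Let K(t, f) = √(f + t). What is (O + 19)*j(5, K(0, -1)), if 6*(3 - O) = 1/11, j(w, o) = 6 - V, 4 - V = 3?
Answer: 7255/66 ≈ 109.92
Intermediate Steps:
V = 1 (V = 4 - 1*3 = 4 - 3 = 1)
j(w, o) = 5 (j(w, o) = 6 - 1*1 = 6 - 1 = 5)
O = 197/66 (O = 3 - ⅙/11 = 3 - ⅙*1/11 = 3 - 1/66 = 197/66 ≈ 2.9848)
(O + 19)*j(5, K(0, -1)) = (197/66 + 19)*5 = (1451/66)*5 = 7255/66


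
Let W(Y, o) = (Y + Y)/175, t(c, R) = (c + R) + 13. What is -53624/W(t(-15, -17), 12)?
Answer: 4692100/19 ≈ 2.4695e+5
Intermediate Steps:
t(c, R) = 13 + R + c (t(c, R) = (R + c) + 13 = 13 + R + c)
W(Y, o) = 2*Y/175 (W(Y, o) = (2*Y)*(1/175) = 2*Y/175)
-53624/W(t(-15, -17), 12) = -53624*175/(2*(13 - 17 - 15)) = -53624/((2/175)*(-19)) = -53624/(-38/175) = -53624*(-175/38) = 4692100/19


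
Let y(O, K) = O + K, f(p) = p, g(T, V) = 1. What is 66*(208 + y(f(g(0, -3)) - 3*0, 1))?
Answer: 13860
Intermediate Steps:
y(O, K) = K + O
66*(208 + y(f(g(0, -3)) - 3*0, 1)) = 66*(208 + (1 + (1 - 3*0))) = 66*(208 + (1 + (1 + 0))) = 66*(208 + (1 + 1)) = 66*(208 + 2) = 66*210 = 13860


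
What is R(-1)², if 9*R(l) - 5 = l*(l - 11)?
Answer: 289/81 ≈ 3.5679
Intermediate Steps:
R(l) = 5/9 + l*(-11 + l)/9 (R(l) = 5/9 + (l*(l - 11))/9 = 5/9 + (l*(-11 + l))/9 = 5/9 + l*(-11 + l)/9)
R(-1)² = (5/9 - 11/9*(-1) + (⅑)*(-1)²)² = (5/9 + 11/9 + (⅑)*1)² = (5/9 + 11/9 + ⅑)² = (17/9)² = 289/81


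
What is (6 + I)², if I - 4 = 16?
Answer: 676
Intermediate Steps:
I = 20 (I = 4 + 16 = 20)
(6 + I)² = (6 + 20)² = 26² = 676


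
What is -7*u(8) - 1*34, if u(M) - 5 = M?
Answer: -125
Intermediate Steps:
u(M) = 5 + M
-7*u(8) - 1*34 = -7*(5 + 8) - 1*34 = -7*13 - 34 = -91 - 34 = -125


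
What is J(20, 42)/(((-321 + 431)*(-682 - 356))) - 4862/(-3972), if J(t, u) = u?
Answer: 11562007/9448395 ≈ 1.2237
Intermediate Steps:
J(20, 42)/(((-321 + 431)*(-682 - 356))) - 4862/(-3972) = 42/(((-321 + 431)*(-682 - 356))) - 4862/(-3972) = 42/((110*(-1038))) - 4862*(-1/3972) = 42/(-114180) + 2431/1986 = 42*(-1/114180) + 2431/1986 = -7/19030 + 2431/1986 = 11562007/9448395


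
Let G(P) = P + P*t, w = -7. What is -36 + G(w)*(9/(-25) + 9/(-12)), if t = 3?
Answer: -123/25 ≈ -4.9200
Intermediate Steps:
G(P) = 4*P (G(P) = P + P*3 = P + 3*P = 4*P)
-36 + G(w)*(9/(-25) + 9/(-12)) = -36 + (4*(-7))*(9/(-25) + 9/(-12)) = -36 - 28*(9*(-1/25) + 9*(-1/12)) = -36 - 28*(-9/25 - ¾) = -36 - 28*(-111/100) = -36 + 777/25 = -123/25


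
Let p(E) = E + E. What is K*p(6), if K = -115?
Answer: -1380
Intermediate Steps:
p(E) = 2*E
K*p(6) = -230*6 = -115*12 = -1380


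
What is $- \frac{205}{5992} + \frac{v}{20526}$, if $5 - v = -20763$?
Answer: $\frac{5465183}{5590536} \approx 0.97758$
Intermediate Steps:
$v = 20768$ ($v = 5 - -20763 = 5 + 20763 = 20768$)
$- \frac{205}{5992} + \frac{v}{20526} = - \frac{205}{5992} + \frac{20768}{20526} = \left(-205\right) \frac{1}{5992} + 20768 \cdot \frac{1}{20526} = - \frac{205}{5992} + \frac{944}{933} = \frac{5465183}{5590536}$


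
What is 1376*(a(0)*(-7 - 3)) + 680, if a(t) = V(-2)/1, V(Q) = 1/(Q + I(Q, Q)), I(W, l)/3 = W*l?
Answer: -696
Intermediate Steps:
I(W, l) = 3*W*l (I(W, l) = 3*(W*l) = 3*W*l)
V(Q) = 1/(Q + 3*Q**2) (V(Q) = 1/(Q + 3*Q*Q) = 1/(Q + 3*Q**2))
a(t) = 1/10 (a(t) = (1/((-2)*(1 + 3*(-2))))/1 = -1/(2*(1 - 6))*1 = -1/2/(-5)*1 = -1/2*(-1/5)*1 = (1/10)*1 = 1/10)
1376*(a(0)*(-7 - 3)) + 680 = 1376*((-7 - 3)/10) + 680 = 1376*((1/10)*(-10)) + 680 = 1376*(-1) + 680 = -1376 + 680 = -696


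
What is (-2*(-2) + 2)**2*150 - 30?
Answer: 5370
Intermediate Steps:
(-2*(-2) + 2)**2*150 - 30 = (4 + 2)**2*150 - 30 = 6**2*150 - 30 = 36*150 - 30 = 5400 - 30 = 5370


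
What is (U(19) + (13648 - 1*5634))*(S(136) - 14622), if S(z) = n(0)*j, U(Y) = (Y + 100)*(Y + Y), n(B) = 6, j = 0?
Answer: -183301392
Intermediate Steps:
U(Y) = 2*Y*(100 + Y) (U(Y) = (100 + Y)*(2*Y) = 2*Y*(100 + Y))
S(z) = 0 (S(z) = 6*0 = 0)
(U(19) + (13648 - 1*5634))*(S(136) - 14622) = (2*19*(100 + 19) + (13648 - 1*5634))*(0 - 14622) = (2*19*119 + (13648 - 5634))*(-14622) = (4522 + 8014)*(-14622) = 12536*(-14622) = -183301392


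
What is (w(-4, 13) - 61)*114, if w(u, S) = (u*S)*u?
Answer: 16758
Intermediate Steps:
w(u, S) = S*u² (w(u, S) = (S*u)*u = S*u²)
(w(-4, 13) - 61)*114 = (13*(-4)² - 61)*114 = (13*16 - 61)*114 = (208 - 61)*114 = 147*114 = 16758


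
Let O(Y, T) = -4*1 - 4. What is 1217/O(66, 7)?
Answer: -1217/8 ≈ -152.13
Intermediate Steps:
O(Y, T) = -8 (O(Y, T) = -4 - 4 = -8)
1217/O(66, 7) = 1217/(-8) = 1217*(-⅛) = -1217/8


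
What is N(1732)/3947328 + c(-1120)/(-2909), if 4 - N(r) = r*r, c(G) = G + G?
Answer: 9628195/956898096 ≈ 0.010062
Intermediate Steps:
c(G) = 2*G
N(r) = 4 - r**2 (N(r) = 4 - r*r = 4 - r**2)
N(1732)/3947328 + c(-1120)/(-2909) = (4 - 1*1732**2)/3947328 + (2*(-1120))/(-2909) = (4 - 1*2999824)*(1/3947328) - 2240*(-1/2909) = (4 - 2999824)*(1/3947328) + 2240/2909 = -2999820*1/3947328 + 2240/2909 = -249985/328944 + 2240/2909 = 9628195/956898096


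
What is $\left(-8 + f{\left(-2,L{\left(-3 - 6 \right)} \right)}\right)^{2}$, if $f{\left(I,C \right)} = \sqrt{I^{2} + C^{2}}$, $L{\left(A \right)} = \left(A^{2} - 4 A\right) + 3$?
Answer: $14468 - 32 \sqrt{3601} \approx 12548.0$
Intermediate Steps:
$L{\left(A \right)} = 3 + A^{2} - 4 A$
$f{\left(I,C \right)} = \sqrt{C^{2} + I^{2}}$
$\left(-8 + f{\left(-2,L{\left(-3 - 6 \right)} \right)}\right)^{2} = \left(-8 + \sqrt{\left(3 + \left(-3 - 6\right)^{2} - 4 \left(-3 - 6\right)\right)^{2} + \left(-2\right)^{2}}\right)^{2} = \left(-8 + \sqrt{\left(3 + \left(-3 - 6\right)^{2} - 4 \left(-3 - 6\right)\right)^{2} + 4}\right)^{2} = \left(-8 + \sqrt{\left(3 + \left(-9\right)^{2} - -36\right)^{2} + 4}\right)^{2} = \left(-8 + \sqrt{\left(3 + 81 + 36\right)^{2} + 4}\right)^{2} = \left(-8 + \sqrt{120^{2} + 4}\right)^{2} = \left(-8 + \sqrt{14400 + 4}\right)^{2} = \left(-8 + \sqrt{14404}\right)^{2} = \left(-8 + 2 \sqrt{3601}\right)^{2}$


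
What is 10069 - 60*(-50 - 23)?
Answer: 14449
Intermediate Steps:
10069 - 60*(-50 - 23) = 10069 - 60*(-73) = 10069 + 4380 = 14449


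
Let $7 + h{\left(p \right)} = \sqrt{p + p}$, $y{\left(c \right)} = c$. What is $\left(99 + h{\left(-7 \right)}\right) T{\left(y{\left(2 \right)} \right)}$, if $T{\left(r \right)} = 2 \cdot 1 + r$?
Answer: $368 + 4 i \sqrt{14} \approx 368.0 + 14.967 i$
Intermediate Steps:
$T{\left(r \right)} = 2 + r$
$h{\left(p \right)} = -7 + \sqrt{2} \sqrt{p}$ ($h{\left(p \right)} = -7 + \sqrt{p + p} = -7 + \sqrt{2 p} = -7 + \sqrt{2} \sqrt{p}$)
$\left(99 + h{\left(-7 \right)}\right) T{\left(y{\left(2 \right)} \right)} = \left(99 - \left(7 - \sqrt{2} \sqrt{-7}\right)\right) \left(2 + 2\right) = \left(99 - \left(7 - \sqrt{2} i \sqrt{7}\right)\right) 4 = \left(99 - \left(7 - i \sqrt{14}\right)\right) 4 = \left(92 + i \sqrt{14}\right) 4 = 368 + 4 i \sqrt{14}$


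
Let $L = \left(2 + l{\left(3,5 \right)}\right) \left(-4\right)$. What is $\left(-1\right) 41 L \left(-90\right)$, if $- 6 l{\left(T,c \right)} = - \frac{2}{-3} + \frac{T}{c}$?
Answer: $-26404$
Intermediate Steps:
$l{\left(T,c \right)} = - \frac{1}{9} - \frac{T}{6 c}$ ($l{\left(T,c \right)} = - \frac{- \frac{2}{-3} + \frac{T}{c}}{6} = - \frac{\left(-2\right) \left(- \frac{1}{3}\right) + \frac{T}{c}}{6} = - \frac{\frac{2}{3} + \frac{T}{c}}{6} = - \frac{1}{9} - \frac{T}{6 c}$)
$L = - \frac{322}{45}$ ($L = \left(2 + \frac{\left(- \frac{1}{6}\right) 3 - \frac{5}{9}}{5}\right) \left(-4\right) = \left(2 + \frac{- \frac{1}{2} - \frac{5}{9}}{5}\right) \left(-4\right) = \left(2 + \frac{1}{5} \left(- \frac{19}{18}\right)\right) \left(-4\right) = \left(2 - \frac{19}{90}\right) \left(-4\right) = \frac{161}{90} \left(-4\right) = - \frac{322}{45} \approx -7.1556$)
$\left(-1\right) 41 L \left(-90\right) = \left(-1\right) 41 \left(- \frac{322}{45}\right) \left(-90\right) = \left(-41\right) \left(- \frac{322}{45}\right) \left(-90\right) = \frac{13202}{45} \left(-90\right) = -26404$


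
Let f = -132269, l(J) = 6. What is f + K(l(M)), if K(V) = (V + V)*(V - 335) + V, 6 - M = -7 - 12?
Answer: -136211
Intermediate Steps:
M = 25 (M = 6 - (-7 - 12) = 6 - 1*(-19) = 6 + 19 = 25)
K(V) = V + 2*V*(-335 + V) (K(V) = (2*V)*(-335 + V) + V = 2*V*(-335 + V) + V = V + 2*V*(-335 + V))
f + K(l(M)) = -132269 + 6*(-669 + 2*6) = -132269 + 6*(-669 + 12) = -132269 + 6*(-657) = -132269 - 3942 = -136211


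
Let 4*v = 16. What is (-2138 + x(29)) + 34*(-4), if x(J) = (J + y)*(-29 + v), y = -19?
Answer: -2524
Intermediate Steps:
v = 4 (v = (¼)*16 = 4)
x(J) = 475 - 25*J (x(J) = (J - 19)*(-29 + 4) = (-19 + J)*(-25) = 475 - 25*J)
(-2138 + x(29)) + 34*(-4) = (-2138 + (475 - 25*29)) + 34*(-4) = (-2138 + (475 - 725)) - 136 = (-2138 - 250) - 136 = -2388 - 136 = -2524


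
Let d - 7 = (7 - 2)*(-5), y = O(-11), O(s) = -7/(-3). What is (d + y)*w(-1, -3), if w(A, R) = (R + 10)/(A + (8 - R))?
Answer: -329/30 ≈ -10.967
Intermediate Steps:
O(s) = 7/3 (O(s) = -7*(-⅓) = 7/3)
w(A, R) = (10 + R)/(8 + A - R)
y = 7/3 ≈ 2.3333
d = -18 (d = 7 + (7 - 2)*(-5) = 7 + 5*(-5) = 7 - 25 = -18)
(d + y)*w(-1, -3) = (-18 + 7/3)*((10 - 3)/(8 - 1 - 1*(-3))) = -47*7/(3*(8 - 1 + 3)) = -47*7/(3*10) = -47*7/30 = -47/3*7/10 = -329/30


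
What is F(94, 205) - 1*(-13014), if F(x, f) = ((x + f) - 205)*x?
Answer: 21850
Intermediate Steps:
F(x, f) = x*(-205 + f + x) (F(x, f) = ((f + x) - 205)*x = (-205 + f + x)*x = x*(-205 + f + x))
F(94, 205) - 1*(-13014) = 94*(-205 + 205 + 94) - 1*(-13014) = 94*94 + 13014 = 8836 + 13014 = 21850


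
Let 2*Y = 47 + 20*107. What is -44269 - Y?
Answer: -90725/2 ≈ -45363.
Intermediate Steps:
Y = 2187/2 (Y = (47 + 20*107)/2 = (47 + 2140)/2 = (1/2)*2187 = 2187/2 ≈ 1093.5)
-44269 - Y = -44269 - 1*2187/2 = -44269 - 2187/2 = -90725/2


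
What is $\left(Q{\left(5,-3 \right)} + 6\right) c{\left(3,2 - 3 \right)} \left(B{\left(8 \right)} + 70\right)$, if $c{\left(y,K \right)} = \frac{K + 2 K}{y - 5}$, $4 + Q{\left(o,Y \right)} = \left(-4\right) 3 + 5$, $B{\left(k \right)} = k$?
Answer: $-585$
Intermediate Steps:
$Q{\left(o,Y \right)} = -11$ ($Q{\left(o,Y \right)} = -4 + \left(\left(-4\right) 3 + 5\right) = -4 + \left(-12 + 5\right) = -4 - 7 = -11$)
$c{\left(y,K \right)} = \frac{3 K}{-5 + y}$
$\left(Q{\left(5,-3 \right)} + 6\right) c{\left(3,2 - 3 \right)} \left(B{\left(8 \right)} + 70\right) = \left(-11 + 6\right) \frac{3 \left(2 - 3\right)}{-5 + 3} \left(8 + 70\right) = - 5 \frac{3 \left(2 - 3\right)}{-2} \cdot 78 = - 5 \cdot 3 \left(-1\right) \left(- \frac{1}{2}\right) 78 = \left(-5\right) \frac{3}{2} \cdot 78 = \left(- \frac{15}{2}\right) 78 = -585$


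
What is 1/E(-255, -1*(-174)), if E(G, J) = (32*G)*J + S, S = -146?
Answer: -1/1419986 ≈ -7.0423e-7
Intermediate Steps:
E(G, J) = -146 + 32*G*J (E(G, J) = (32*G)*J - 146 = 32*G*J - 146 = -146 + 32*G*J)
1/E(-255, -1*(-174)) = 1/(-146 + 32*(-255)*(-1*(-174))) = 1/(-146 + 32*(-255)*174) = 1/(-146 - 1419840) = 1/(-1419986) = -1/1419986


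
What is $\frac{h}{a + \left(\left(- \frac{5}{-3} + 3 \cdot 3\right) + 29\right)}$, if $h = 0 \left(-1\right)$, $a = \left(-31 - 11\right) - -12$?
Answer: $0$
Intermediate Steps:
$a = -30$ ($a = -42 + 12 = -30$)
$h = 0$
$\frac{h}{a + \left(\left(- \frac{5}{-3} + 3 \cdot 3\right) + 29\right)} = \frac{1}{-30 + \left(\left(- \frac{5}{-3} + 3 \cdot 3\right) + 29\right)} 0 = \frac{1}{-30 + \left(\left(\left(-5\right) \left(- \frac{1}{3}\right) + 9\right) + 29\right)} 0 = \frac{1}{-30 + \left(\left(\frac{5}{3} + 9\right) + 29\right)} 0 = \frac{1}{-30 + \left(\frac{32}{3} + 29\right)} 0 = \frac{1}{-30 + \frac{119}{3}} \cdot 0 = \frac{1}{\frac{29}{3}} \cdot 0 = \frac{3}{29} \cdot 0 = 0$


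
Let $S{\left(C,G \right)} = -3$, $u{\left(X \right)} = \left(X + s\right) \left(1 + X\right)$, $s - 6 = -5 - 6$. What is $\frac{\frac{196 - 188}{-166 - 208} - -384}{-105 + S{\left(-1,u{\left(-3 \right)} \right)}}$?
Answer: $- \frac{17951}{5049} \approx -3.5554$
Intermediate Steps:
$s = -5$ ($s = 6 - 11 = -5$)
$u{\left(X \right)} = \left(1 + X\right) \left(-5 + X\right)$ ($u{\left(X \right)} = \left(X - 5\right) \left(1 + X\right) = \left(-5 + X\right) \left(1 + X\right) = \left(1 + X\right) \left(-5 + X\right)$)
$\frac{\frac{196 - 188}{-166 - 208} - -384}{-105 + S{\left(-1,u{\left(-3 \right)} \right)}} = \frac{\frac{196 - 188}{-166 - 208} - -384}{-105 - 3} = \frac{\frac{8}{-374} + 384}{-108} = - \frac{8 \left(- \frac{1}{374}\right) + 384}{108} = - \frac{- \frac{4}{187} + 384}{108} = \left(- \frac{1}{108}\right) \frac{71804}{187} = - \frac{17951}{5049}$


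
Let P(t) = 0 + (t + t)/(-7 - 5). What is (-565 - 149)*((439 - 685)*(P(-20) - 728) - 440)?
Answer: -126969192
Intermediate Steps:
P(t) = -t/6 (P(t) = 0 + (2*t)/(-12) = 0 + (2*t)*(-1/12) = 0 - t/6 = -t/6)
(-565 - 149)*((439 - 685)*(P(-20) - 728) - 440) = (-565 - 149)*((439 - 685)*(-⅙*(-20) - 728) - 440) = -714*(-246*(10/3 - 728) - 440) = -714*(-246*(-2174/3) - 440) = -714*(178268 - 440) = -714*177828 = -126969192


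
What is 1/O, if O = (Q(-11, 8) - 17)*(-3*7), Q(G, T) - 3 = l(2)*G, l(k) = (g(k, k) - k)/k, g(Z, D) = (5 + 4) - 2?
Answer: 2/1743 ≈ 0.0011474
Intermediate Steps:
g(Z, D) = 7 (g(Z, D) = 9 - 2 = 7)
l(k) = (7 - k)/k
Q(G, T) = 3 + 5*G/2 (Q(G, T) = 3 + ((7 - 1*2)/2)*G = 3 + ((7 - 2)/2)*G = 3 + ((½)*5)*G = 3 + 5*G/2)
O = 1743/2 (O = ((3 + (5/2)*(-11)) - 17)*(-3*7) = ((3 - 55/2) - 17)*(-21) = (-49/2 - 17)*(-21) = -83/2*(-21) = 1743/2 ≈ 871.50)
1/O = 1/(1743/2) = 2/1743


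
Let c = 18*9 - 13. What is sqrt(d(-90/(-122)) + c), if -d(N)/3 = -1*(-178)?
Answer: I*sqrt(385) ≈ 19.621*I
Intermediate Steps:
d(N) = -534 (d(N) = -(-3)*(-178) = -3*178 = -534)
c = 149 (c = 162 - 13 = 149)
sqrt(d(-90/(-122)) + c) = sqrt(-534 + 149) = sqrt(-385) = I*sqrt(385)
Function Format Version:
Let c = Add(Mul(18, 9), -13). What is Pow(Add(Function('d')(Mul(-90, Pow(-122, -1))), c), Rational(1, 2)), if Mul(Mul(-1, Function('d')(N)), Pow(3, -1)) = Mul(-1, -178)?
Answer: Mul(I, Pow(385, Rational(1, 2))) ≈ Mul(19.621, I)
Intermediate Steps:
Function('d')(N) = -534 (Function('d')(N) = Mul(-3, Mul(-1, -178)) = Mul(-3, 178) = -534)
c = 149 (c = Add(162, -13) = 149)
Pow(Add(Function('d')(Mul(-90, Pow(-122, -1))), c), Rational(1, 2)) = Pow(Add(-534, 149), Rational(1, 2)) = Pow(-385, Rational(1, 2)) = Mul(I, Pow(385, Rational(1, 2)))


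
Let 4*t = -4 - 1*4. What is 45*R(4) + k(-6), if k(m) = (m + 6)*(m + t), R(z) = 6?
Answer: 270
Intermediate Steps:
t = -2 (t = (-4 - 1*4)/4 = (-4 - 4)/4 = (1/4)*(-8) = -2)
k(m) = (-2 + m)*(6 + m) (k(m) = (m + 6)*(m - 2) = (6 + m)*(-2 + m) = (-2 + m)*(6 + m))
45*R(4) + k(-6) = 45*6 + (-12 + (-6)**2 + 4*(-6)) = 270 + (-12 + 36 - 24) = 270 + 0 = 270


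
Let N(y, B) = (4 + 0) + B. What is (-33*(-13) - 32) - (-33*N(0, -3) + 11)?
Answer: 419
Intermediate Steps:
N(y, B) = 4 + B
(-33*(-13) - 32) - (-33*N(0, -3) + 11) = (-33*(-13) - 32) - (-33*(4 - 3) + 11) = (429 - 32) - (-33*1 + 11) = 397 - (-33 + 11) = 397 - 1*(-22) = 397 + 22 = 419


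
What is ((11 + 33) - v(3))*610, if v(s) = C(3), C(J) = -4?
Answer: 29280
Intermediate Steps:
v(s) = -4
((11 + 33) - v(3))*610 = ((11 + 33) - 1*(-4))*610 = (44 + 4)*610 = 48*610 = 29280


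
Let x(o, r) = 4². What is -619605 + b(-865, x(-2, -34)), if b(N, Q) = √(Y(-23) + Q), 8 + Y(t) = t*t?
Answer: -619605 + √537 ≈ -6.1958e+5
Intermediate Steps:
Y(t) = -8 + t² (Y(t) = -8 + t*t = -8 + t²)
x(o, r) = 16
b(N, Q) = √(521 + Q) (b(N, Q) = √((-8 + (-23)²) + Q) = √((-8 + 529) + Q) = √(521 + Q))
-619605 + b(-865, x(-2, -34)) = -619605 + √(521 + 16) = -619605 + √537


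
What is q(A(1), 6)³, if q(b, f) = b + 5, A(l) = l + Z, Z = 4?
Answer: 1000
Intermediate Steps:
A(l) = 4 + l (A(l) = l + 4 = 4 + l)
q(b, f) = 5 + b
q(A(1), 6)³ = (5 + (4 + 1))³ = (5 + 5)³ = 10³ = 1000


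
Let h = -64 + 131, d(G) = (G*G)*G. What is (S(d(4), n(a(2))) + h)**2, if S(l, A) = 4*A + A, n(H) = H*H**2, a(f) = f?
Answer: 11449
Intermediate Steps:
d(G) = G**3 (d(G) = G**2*G = G**3)
h = 67
n(H) = H**3
S(l, A) = 5*A
(S(d(4), n(a(2))) + h)**2 = (5*2**3 + 67)**2 = (5*8 + 67)**2 = (40 + 67)**2 = 107**2 = 11449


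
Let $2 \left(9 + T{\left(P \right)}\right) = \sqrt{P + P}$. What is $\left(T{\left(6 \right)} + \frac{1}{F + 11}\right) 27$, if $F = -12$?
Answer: $-270 + 27 \sqrt{3} \approx -223.23$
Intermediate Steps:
$T{\left(P \right)} = -9 + \frac{\sqrt{2} \sqrt{P}}{2}$ ($T{\left(P \right)} = -9 + \frac{\sqrt{P + P}}{2} = -9 + \frac{\sqrt{2 P}}{2} = -9 + \frac{\sqrt{2} \sqrt{P}}{2}$)
$\left(T{\left(6 \right)} + \frac{1}{F + 11}\right) 27 = \left(\left(-9 + \frac{\sqrt{2} \sqrt{6}}{2}\right) + \frac{1}{-12 + 11}\right) 27 = \left(\left(-9 + \sqrt{3}\right) + \frac{1}{-1}\right) 27 = \left(\left(-9 + \sqrt{3}\right) - 1\right) 27 = \left(-10 + \sqrt{3}\right) 27 = -270 + 27 \sqrt{3}$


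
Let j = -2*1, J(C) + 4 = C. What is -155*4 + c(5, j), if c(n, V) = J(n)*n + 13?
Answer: -602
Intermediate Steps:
J(C) = -4 + C
j = -2
c(n, V) = 13 + n*(-4 + n) (c(n, V) = (-4 + n)*n + 13 = n*(-4 + n) + 13 = 13 + n*(-4 + n))
-155*4 + c(5, j) = -155*4 + (13 + 5*(-4 + 5)) = -620 + (13 + 5*1) = -620 + (13 + 5) = -620 + 18 = -602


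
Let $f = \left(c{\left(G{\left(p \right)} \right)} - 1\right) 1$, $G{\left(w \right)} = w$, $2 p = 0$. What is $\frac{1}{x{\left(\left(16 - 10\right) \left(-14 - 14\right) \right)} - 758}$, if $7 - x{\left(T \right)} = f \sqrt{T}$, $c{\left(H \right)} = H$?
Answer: $- \frac{751}{564169} - \frac{2 i \sqrt{42}}{564169} \approx -0.0013312 - 2.2974 \cdot 10^{-5} i$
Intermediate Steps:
$p = 0$ ($p = \frac{1}{2} \cdot 0 = 0$)
$f = -1$ ($f = \left(0 - 1\right) 1 = \left(-1\right) 1 = -1$)
$x{\left(T \right)} = 7 + \sqrt{T}$ ($x{\left(T \right)} = 7 - - \sqrt{T} = 7 + \sqrt{T}$)
$\frac{1}{x{\left(\left(16 - 10\right) \left(-14 - 14\right) \right)} - 758} = \frac{1}{\left(7 + \sqrt{\left(16 - 10\right) \left(-14 - 14\right)}\right) - 758} = \frac{1}{\left(7 + \sqrt{6 \left(-28\right)}\right) - 758} = \frac{1}{\left(7 + \sqrt{-168}\right) - 758} = \frac{1}{\left(7 + 2 i \sqrt{42}\right) - 758} = \frac{1}{-751 + 2 i \sqrt{42}}$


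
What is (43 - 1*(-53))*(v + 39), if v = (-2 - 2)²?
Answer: 5280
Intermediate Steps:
v = 16 (v = (-4)² = 16)
(43 - 1*(-53))*(v + 39) = (43 - 1*(-53))*(16 + 39) = (43 + 53)*55 = 96*55 = 5280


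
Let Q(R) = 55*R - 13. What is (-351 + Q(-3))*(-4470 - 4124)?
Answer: 4546226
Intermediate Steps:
Q(R) = -13 + 55*R
(-351 + Q(-3))*(-4470 - 4124) = (-351 + (-13 + 55*(-3)))*(-4470 - 4124) = (-351 + (-13 - 165))*(-8594) = (-351 - 178)*(-8594) = -529*(-8594) = 4546226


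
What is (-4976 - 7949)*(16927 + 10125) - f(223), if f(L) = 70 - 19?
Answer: -349647151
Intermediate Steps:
f(L) = 51
(-4976 - 7949)*(16927 + 10125) - f(223) = (-4976 - 7949)*(16927 + 10125) - 1*51 = -12925*27052 - 51 = -349647100 - 51 = -349647151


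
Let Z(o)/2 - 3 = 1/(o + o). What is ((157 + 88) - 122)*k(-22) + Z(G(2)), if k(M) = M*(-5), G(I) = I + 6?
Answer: 108289/8 ≈ 13536.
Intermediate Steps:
G(I) = 6 + I
Z(o) = 6 + 1/o (Z(o) = 6 + 2/(o + o) = 6 + 2/((2*o)) = 6 + 2*(1/(2*o)) = 6 + 1/o)
k(M) = -5*M
((157 + 88) - 122)*k(-22) + Z(G(2)) = ((157 + 88) - 122)*(-5*(-22)) + (6 + 1/(6 + 2)) = (245 - 122)*110 + (6 + 1/8) = 123*110 + (6 + ⅛) = 13530 + 49/8 = 108289/8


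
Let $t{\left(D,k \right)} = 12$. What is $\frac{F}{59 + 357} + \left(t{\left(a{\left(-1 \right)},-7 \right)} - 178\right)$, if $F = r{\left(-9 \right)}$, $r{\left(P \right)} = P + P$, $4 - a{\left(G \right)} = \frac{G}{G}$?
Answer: $- \frac{34537}{208} \approx -166.04$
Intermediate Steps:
$a{\left(G \right)} = 3$ ($a{\left(G \right)} = 4 - \frac{G}{G} = 4 - 1 = 3$)
$r{\left(P \right)} = 2 P$
$F = -18$ ($F = 2 \left(-9\right) = -18$)
$\frac{F}{59 + 357} + \left(t{\left(a{\left(-1 \right)},-7 \right)} - 178\right) = - \frac{18}{59 + 357} + \left(12 - 178\right) = - \frac{18}{416} + \left(12 - 178\right) = \left(-18\right) \frac{1}{416} - 166 = - \frac{9}{208} - 166 = - \frac{34537}{208}$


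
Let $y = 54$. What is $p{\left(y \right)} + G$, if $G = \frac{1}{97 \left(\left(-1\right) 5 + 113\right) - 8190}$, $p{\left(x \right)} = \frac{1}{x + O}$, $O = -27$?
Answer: $\frac{257}{6858} \approx 0.037474$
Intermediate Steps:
$p{\left(x \right)} = \frac{1}{-27 + x}$ ($p{\left(x \right)} = \frac{1}{x - 27} = \frac{1}{-27 + x}$)
$G = \frac{1}{2286}$ ($G = \frac{1}{97 \left(-5 + 113\right) - 8190} = \frac{1}{97 \cdot 108 - 8190} = \frac{1}{10476 - 8190} = \frac{1}{2286} \approx 0.00043745$)
$p{\left(y \right)} + G = \frac{1}{-27 + 54} + \frac{1}{2286} = \frac{1}{27} + \frac{1}{2286} = \frac{257}{6858}$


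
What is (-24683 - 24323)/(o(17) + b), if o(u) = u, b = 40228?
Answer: -49006/40245 ≈ -1.2177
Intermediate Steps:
(-24683 - 24323)/(o(17) + b) = (-24683 - 24323)/(17 + 40228) = -49006/40245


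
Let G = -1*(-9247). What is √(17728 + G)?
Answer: 5*√1079 ≈ 164.24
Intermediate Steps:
G = 9247
√(17728 + G) = √(17728 + 9247) = √26975 = 5*√1079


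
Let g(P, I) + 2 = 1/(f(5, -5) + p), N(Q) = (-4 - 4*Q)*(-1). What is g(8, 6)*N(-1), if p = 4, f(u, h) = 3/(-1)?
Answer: 0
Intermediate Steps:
f(u, h) = -3 (f(u, h) = 3*(-1) = -3)
N(Q) = 4 + 4*Q
g(P, I) = -1 (g(P, I) = -2 + 1/(-3 + 4) = -2 + 1/1 = -2 + 1 = -1)
g(8, 6)*N(-1) = -(4 + 4*(-1)) = -(4 - 4) = -1*0 = 0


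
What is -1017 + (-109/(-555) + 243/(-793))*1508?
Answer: -40048183/33855 ≈ -1182.9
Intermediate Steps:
-1017 + (-109/(-555) + 243/(-793))*1508 = -1017 + (-109*(-1/555) + 243*(-1/793))*1508 = -1017 + (109/555 - 243/793)*1508 = -1017 - 48428/440115*1508 = -1017 - 5617648/33855 = -40048183/33855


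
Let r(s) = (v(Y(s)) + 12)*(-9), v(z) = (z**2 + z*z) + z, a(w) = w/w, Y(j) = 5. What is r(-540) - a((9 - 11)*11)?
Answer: -604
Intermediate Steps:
a(w) = 1
v(z) = z + 2*z**2 (v(z) = (z**2 + z**2) + z = 2*z**2 + z = z + 2*z**2)
r(s) = -603 (r(s) = (5*(1 + 2*5) + 12)*(-9) = (5*(1 + 10) + 12)*(-9) = (5*11 + 12)*(-9) = (55 + 12)*(-9) = 67*(-9) = -603)
r(-540) - a((9 - 11)*11) = -603 - 1*1 = -603 - 1 = -604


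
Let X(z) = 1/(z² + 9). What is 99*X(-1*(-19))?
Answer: 99/370 ≈ 0.26757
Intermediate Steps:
X(z) = 1/(9 + z²)
99*X(-1*(-19)) = 99/(9 + (-1*(-19))²) = 99/(9 + 19²) = 99/(9 + 361) = 99/370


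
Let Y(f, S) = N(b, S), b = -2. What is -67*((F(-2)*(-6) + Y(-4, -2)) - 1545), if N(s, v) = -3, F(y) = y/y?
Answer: 104118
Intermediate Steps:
F(y) = 1
Y(f, S) = -3
-67*((F(-2)*(-6) + Y(-4, -2)) - 1545) = -67*((1*(-6) - 3) - 1545) = -67*((-6 - 3) - 1545) = -67*(-9 - 1545) = -67*(-1554) = 104118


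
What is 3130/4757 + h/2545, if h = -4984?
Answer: -15743038/12106565 ≈ -1.3004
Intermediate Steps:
3130/4757 + h/2545 = 3130/4757 - 4984/2545 = -15743038/12106565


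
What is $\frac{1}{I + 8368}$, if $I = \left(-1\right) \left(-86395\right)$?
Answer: $\frac{1}{94763} \approx 1.0553 \cdot 10^{-5}$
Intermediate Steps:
$I = 86395$
$\frac{1}{I + 8368} = \frac{1}{86395 + 8368} = \frac{1}{94763}$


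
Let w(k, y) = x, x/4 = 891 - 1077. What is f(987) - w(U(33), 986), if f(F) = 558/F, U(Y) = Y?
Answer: 244962/329 ≈ 744.57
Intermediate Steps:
x = -744 (x = 4*(891 - 1077) = 4*(-186) = -744)
w(k, y) = -744
f(987) - w(U(33), 986) = 558/987 - 1*(-744) = 558*(1/987) + 744 = 186/329 + 744 = 244962/329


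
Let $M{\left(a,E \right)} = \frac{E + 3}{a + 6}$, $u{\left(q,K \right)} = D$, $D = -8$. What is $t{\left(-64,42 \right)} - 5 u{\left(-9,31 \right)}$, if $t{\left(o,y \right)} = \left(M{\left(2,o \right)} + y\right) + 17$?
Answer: $\frac{731}{8} \approx 91.375$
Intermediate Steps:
$u{\left(q,K \right)} = -8$
$M{\left(a,E \right)} = \frac{3 + E}{6 + a}$
$t{\left(o,y \right)} = \frac{139}{8} + y + \frac{o}{8}$ ($t{\left(o,y \right)} = \left(\frac{3 + o}{6 + 2} + y\right) + 17 = \left(\frac{3 + o}{8} + y\right) + 17 = \left(\left(\frac{3}{8} + \frac{o}{8}\right) + y\right) + 17 = \left(\frac{3}{8} + y + \frac{o}{8}\right) + 17 = \frac{139}{8} + y + \frac{o}{8}$)
$t{\left(-64,42 \right)} - 5 u{\left(-9,31 \right)} = \left(\frac{139}{8} + 42 + \frac{1}{8} \left(-64\right)\right) - 5 \left(-8\right) = \left(\frac{139}{8} + 42 - 8\right) - -40 = \frac{411}{8} + 40 = \frac{731}{8}$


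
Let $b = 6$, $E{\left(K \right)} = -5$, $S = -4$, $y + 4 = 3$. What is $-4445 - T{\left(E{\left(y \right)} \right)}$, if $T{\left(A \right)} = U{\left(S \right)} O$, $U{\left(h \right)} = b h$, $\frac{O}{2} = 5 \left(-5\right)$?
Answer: $-5645$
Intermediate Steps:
$y = -1$ ($y = -4 + 3 = -1$)
$O = -50$ ($O = 2 \cdot 5 \left(-5\right) = 2 \left(-25\right) = -50$)
$U{\left(h \right)} = 6 h$
$T{\left(A \right)} = 1200$ ($T{\left(A \right)} = 6 \left(-4\right) \left(-50\right) = \left(-24\right) \left(-50\right) = 1200$)
$-4445 - T{\left(E{\left(y \right)} \right)} = -4445 - 1200 = -5645$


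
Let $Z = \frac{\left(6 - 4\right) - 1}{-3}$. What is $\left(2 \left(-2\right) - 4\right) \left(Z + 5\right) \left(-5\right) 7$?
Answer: $\frac{3920}{3} \approx 1306.7$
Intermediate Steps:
$Z = - \frac{1}{3}$ ($Z = \left(2 - 1\right) \left(- \frac{1}{3}\right) = 1 \left(- \frac{1}{3}\right) = - \frac{1}{3} \approx -0.33333$)
$\left(2 \left(-2\right) - 4\right) \left(Z + 5\right) \left(-5\right) 7 = \left(2 \left(-2\right) - 4\right) \left(- \frac{1}{3} + 5\right) \left(-5\right) 7 = \left(-4 - 4\right) \frac{14}{3} \left(-5\right) 7 = \left(-8\right) \frac{14}{3} \left(-5\right) 7 = \left(- \frac{112}{3}\right) \left(-5\right) 7 = \frac{560}{3} \cdot 7 = \frac{3920}{3}$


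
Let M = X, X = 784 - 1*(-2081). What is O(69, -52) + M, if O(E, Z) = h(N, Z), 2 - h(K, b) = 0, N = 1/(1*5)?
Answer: 2867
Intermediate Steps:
N = ⅕ (N = 1/5 = ⅕ ≈ 0.20000)
h(K, b) = 2 (h(K, b) = 2 - 1*0 = 2 + 0 = 2)
O(E, Z) = 2
X = 2865 (X = 784 + 2081 = 2865)
M = 2865
O(69, -52) + M = 2 + 2865 = 2867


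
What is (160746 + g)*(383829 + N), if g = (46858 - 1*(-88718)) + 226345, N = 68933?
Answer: 236643756254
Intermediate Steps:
g = 361921 (g = (46858 + 88718) + 226345 = 135576 + 226345 = 361921)
(160746 + g)*(383829 + N) = (160746 + 361921)*(383829 + 68933) = 522667*452762 = 236643756254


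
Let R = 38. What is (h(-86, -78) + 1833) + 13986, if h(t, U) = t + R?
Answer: 15771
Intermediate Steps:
h(t, U) = 38 + t (h(t, U) = t + 38 = 38 + t)
(h(-86, -78) + 1833) + 13986 = ((38 - 86) + 1833) + 13986 = (-48 + 1833) + 13986 = 1785 + 13986 = 15771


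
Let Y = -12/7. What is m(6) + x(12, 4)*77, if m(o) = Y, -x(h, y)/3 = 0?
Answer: -12/7 ≈ -1.7143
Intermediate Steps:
Y = -12/7 (Y = -12*⅐ = -12/7 ≈ -1.7143)
x(h, y) = 0 (x(h, y) = -3*0 = 0)
m(o) = -12/7
m(6) + x(12, 4)*77 = -12/7 + 0*77 = -12/7 + 0 = -12/7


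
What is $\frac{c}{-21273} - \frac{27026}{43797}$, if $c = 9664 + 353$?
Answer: $- \frac{48268507}{44366361} \approx -1.088$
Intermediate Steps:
$c = 10017$
$\frac{c}{-21273} - \frac{27026}{43797} = \frac{10017}{-21273} - \frac{27026}{43797} = 10017 \left(- \frac{1}{21273}\right) - \frac{27026}{43797} = - \frac{477}{1013} - \frac{27026}{43797} = - \frac{48268507}{44366361}$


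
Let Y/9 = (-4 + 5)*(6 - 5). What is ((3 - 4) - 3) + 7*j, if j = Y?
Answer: 59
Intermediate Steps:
Y = 9 (Y = 9*((-4 + 5)*(6 - 5)) = 9*(1*1) = 9*1 = 9)
j = 9
((3 - 4) - 3) + 7*j = ((3 - 4) - 3) + 7*9 = (-1 - 3) + 63 = -4 + 63 = 59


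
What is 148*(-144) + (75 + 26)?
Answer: -21211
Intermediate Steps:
148*(-144) + (75 + 26) = -21312 + 101 = -21211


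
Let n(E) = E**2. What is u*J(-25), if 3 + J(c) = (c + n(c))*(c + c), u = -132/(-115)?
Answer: -3960396/115 ≈ -34438.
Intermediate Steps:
u = 132/115 (u = -132*(-1/115) = 132/115 ≈ 1.1478)
J(c) = -3 + 2*c*(c + c**2) (J(c) = -3 + (c + c**2)*(c + c) = -3 + (c + c**2)*(2*c) = -3 + 2*c*(c + c**2))
u*J(-25) = 132*(-3 + 2*(-25)**2 + 2*(-25)**3)/115 = 132*(-3 + 2*625 + 2*(-15625))/115 = 132*(-3 + 1250 - 31250)/115 = (132/115)*(-30003) = -3960396/115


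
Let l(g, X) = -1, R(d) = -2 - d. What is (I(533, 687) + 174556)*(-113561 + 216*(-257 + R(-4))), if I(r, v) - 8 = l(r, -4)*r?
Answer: -29348761871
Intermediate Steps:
I(r, v) = 8 - r
(I(533, 687) + 174556)*(-113561 + 216*(-257 + R(-4))) = ((8 - 1*533) + 174556)*(-113561 + 216*(-257 + (-2 - 1*(-4)))) = ((8 - 533) + 174556)*(-113561 + 216*(-257 + (-2 + 4))) = (-525 + 174556)*(-113561 + 216*(-257 + 2)) = 174031*(-113561 + 216*(-255)) = 174031*(-113561 - 55080) = 174031*(-168641) = -29348761871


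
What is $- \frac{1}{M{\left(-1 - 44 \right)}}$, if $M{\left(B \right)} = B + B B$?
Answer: $- \frac{1}{1980} \approx -0.00050505$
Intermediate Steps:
$M{\left(B \right)} = B + B^{2}$
$- \frac{1}{M{\left(-1 - 44 \right)}} = - \frac{1}{\left(-1 - 44\right) \left(1 - 45\right)} = - \frac{1}{\left(-45\right) \left(1 - 45\right)} = - \frac{1}{\left(-45\right) \left(-44\right)} = - \frac{1}{1980}$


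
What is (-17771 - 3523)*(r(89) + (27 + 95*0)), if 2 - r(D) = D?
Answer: 1277640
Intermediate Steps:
r(D) = 2 - D
(-17771 - 3523)*(r(89) + (27 + 95*0)) = (-17771 - 3523)*((2 - 1*89) + (27 + 95*0)) = -21294*((2 - 89) + (27 + 0)) = -21294*(-87 + 27) = -21294*(-60) = 1277640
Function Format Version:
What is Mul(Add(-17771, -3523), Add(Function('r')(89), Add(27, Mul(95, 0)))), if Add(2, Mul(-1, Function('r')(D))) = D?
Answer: 1277640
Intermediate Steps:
Function('r')(D) = Add(2, Mul(-1, D))
Mul(Add(-17771, -3523), Add(Function('r')(89), Add(27, Mul(95, 0)))) = Mul(Add(-17771, -3523), Add(Add(2, Mul(-1, 89)), Add(27, Mul(95, 0)))) = Mul(-21294, Add(Add(2, -89), Add(27, 0))) = Mul(-21294, Add(-87, 27)) = Mul(-21294, -60) = 1277640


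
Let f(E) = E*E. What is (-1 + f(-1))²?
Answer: 0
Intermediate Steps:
f(E) = E²
(-1 + f(-1))² = (-1 + (-1)²)² = (-1 + 1)² = 0² = 0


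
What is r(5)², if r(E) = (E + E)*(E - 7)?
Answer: 400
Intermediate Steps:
r(E) = 2*E*(-7 + E) (r(E) = (2*E)*(-7 + E) = 2*E*(-7 + E))
r(5)² = (2*5*(-7 + 5))² = (2*5*(-2))² = (-20)² = 400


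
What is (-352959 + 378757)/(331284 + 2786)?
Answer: 12899/167035 ≈ 0.077223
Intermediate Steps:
(-352959 + 378757)/(331284 + 2786) = 25798/334070 = 25798*(1/334070) = 12899/167035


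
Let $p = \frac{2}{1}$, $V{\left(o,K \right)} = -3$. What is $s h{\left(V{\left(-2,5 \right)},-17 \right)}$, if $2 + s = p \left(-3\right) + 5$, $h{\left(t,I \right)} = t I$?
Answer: $-153$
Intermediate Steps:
$p = 2$ ($p = 2 \cdot 1 = 2$)
$h{\left(t,I \right)} = I t$
$s = -3$ ($s = -2 + \left(2 \left(-3\right) + 5\right) = -2 + \left(-6 + 5\right) = -2 - 1 = -3$)
$s h{\left(V{\left(-2,5 \right)},-17 \right)} = - 3 \left(\left(-17\right) \left(-3\right)\right) = \left(-3\right) 51 = -153$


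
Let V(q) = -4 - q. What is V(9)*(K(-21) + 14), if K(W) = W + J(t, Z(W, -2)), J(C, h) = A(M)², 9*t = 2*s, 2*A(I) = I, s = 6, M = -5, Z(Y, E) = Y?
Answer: 39/4 ≈ 9.7500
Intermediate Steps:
A(I) = I/2
t = 4/3 (t = (2*6)/9 = (⅑)*12 = 4/3 ≈ 1.3333)
J(C, h) = 25/4 (J(C, h) = ((½)*(-5))² = (-5/2)² = 25/4)
K(W) = 25/4 + W (K(W) = W + 25/4 = 25/4 + W)
V(9)*(K(-21) + 14) = (-4 - 1*9)*((25/4 - 21) + 14) = (-4 - 9)*(-59/4 + 14) = -13*(-¾) = 39/4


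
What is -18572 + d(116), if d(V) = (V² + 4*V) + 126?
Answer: -4526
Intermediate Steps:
d(V) = 126 + V² + 4*V
-18572 + d(116) = -18572 + (126 + 116² + 4*116) = -18572 + (126 + 13456 + 464) = -18572 + 14046 = -4526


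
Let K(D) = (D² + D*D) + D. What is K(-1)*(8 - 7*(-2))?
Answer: 22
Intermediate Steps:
K(D) = D + 2*D² (K(D) = (D² + D²) + D = 2*D² + D = D + 2*D²)
K(-1)*(8 - 7*(-2)) = (-(1 + 2*(-1)))*(8 - 7*(-2)) = (-(1 - 2))*(8 + 14) = -1*(-1)*22 = 1*22 = 22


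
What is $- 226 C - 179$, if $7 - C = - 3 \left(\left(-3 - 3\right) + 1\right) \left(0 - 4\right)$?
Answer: $-15321$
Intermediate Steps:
$C = 67$ ($C = 7 - - 3 \left(\left(-3 - 3\right) + 1\right) \left(0 - 4\right) = 7 - - 3 \left(\left(-3 - 3\right) + 1\right) \left(-4\right) = 7 - - 3 \left(-6 + 1\right) \left(-4\right) = 7 - - 3 \left(\left(-5\right) \left(-4\right)\right) = 7 - \left(-3\right) 20 = 7 - -60 = 7 + 60 = 67$)
$- 226 C - 179 = \left(-226\right) 67 - 179 = -15142 - 179 = -15321$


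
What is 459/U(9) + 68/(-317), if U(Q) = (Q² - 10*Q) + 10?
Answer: 145435/317 ≈ 458.79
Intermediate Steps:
U(Q) = 10 + Q² - 10*Q
459/U(9) + 68/(-317) = 459/(10 + 9² - 10*9) + 68/(-317) = 459/(10 + 81 - 90) + 68*(-1/317) = 459/1 - 68/317 = 459*1 - 68/317 = 459 - 68/317 = 145435/317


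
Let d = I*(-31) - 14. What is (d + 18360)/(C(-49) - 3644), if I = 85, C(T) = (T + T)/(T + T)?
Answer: -15711/3643 ≈ -4.3127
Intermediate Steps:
C(T) = 1 (C(T) = (2*T)/((2*T)) = (2*T)*(1/(2*T)) = 1)
d = -2649 (d = 85*(-31) - 14 = -2635 - 14 = -2649)
(d + 18360)/(C(-49) - 3644) = (-2649 + 18360)/(1 - 3644) = 15711/(-3643) = 15711*(-1/3643) = -15711/3643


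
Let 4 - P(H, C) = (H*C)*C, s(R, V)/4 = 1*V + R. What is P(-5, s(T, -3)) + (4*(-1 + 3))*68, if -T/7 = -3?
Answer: 26468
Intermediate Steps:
T = 21 (T = -7*(-3) = 21)
s(R, V) = 4*R + 4*V (s(R, V) = 4*(1*V + R) = 4*(V + R) = 4*(R + V) = 4*R + 4*V)
P(H, C) = 4 - H*C² (P(H, C) = 4 - H*C*C = 4 - C*H*C = 4 - H*C²)
P(-5, s(T, -3)) + (4*(-1 + 3))*68 = (4 - 1*(-5)*(4*21 + 4*(-3))²) + (4*(-1 + 3))*68 = (4 - 1*(-5)*(84 - 12)²) + (4*2)*68 = (4 - 1*(-5)*72²) + 8*68 = (4 - 1*(-5)*5184) + 544 = (4 + 25920) + 544 = 25924 + 544 = 26468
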